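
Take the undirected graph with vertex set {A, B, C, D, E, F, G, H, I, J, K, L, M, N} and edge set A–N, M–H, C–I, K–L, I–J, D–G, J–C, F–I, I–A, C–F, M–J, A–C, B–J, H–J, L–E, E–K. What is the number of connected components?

Component: {D, G}
Component: {E, K, L}
Component: {A, B, C, F, H, I, J, M, N}

3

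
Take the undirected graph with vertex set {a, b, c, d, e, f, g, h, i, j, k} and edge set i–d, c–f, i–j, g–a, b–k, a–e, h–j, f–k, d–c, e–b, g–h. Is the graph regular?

Yes

Degrees: a:2, b:2, c:2, d:2, e:2, f:2, g:2, h:2, i:2, j:2, k:2
All degrees equal 2; the graph is regular.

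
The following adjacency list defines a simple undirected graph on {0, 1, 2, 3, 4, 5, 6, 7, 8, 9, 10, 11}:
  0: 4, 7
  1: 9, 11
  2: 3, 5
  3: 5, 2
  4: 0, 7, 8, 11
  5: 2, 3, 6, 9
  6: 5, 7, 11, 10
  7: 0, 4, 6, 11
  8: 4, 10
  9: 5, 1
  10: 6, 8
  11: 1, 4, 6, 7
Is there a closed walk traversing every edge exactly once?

Degrees: 0:2, 1:2, 2:2, 3:2, 4:4, 5:4, 6:4, 7:4, 8:2, 9:2, 10:2, 11:4
Every vertex has even degree and the edges form a single connected piece, so an Eulerian circuit exists.

Yes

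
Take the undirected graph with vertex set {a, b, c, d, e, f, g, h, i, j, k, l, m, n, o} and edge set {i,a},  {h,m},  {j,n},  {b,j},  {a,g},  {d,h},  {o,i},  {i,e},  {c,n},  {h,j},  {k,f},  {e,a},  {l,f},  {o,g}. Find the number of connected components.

3

Component: {f, k, l}
Component: {a, e, g, i, o}
Component: {b, c, d, h, j, m, n}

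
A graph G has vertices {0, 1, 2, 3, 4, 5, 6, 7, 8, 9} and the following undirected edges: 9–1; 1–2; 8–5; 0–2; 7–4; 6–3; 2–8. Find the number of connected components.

3

Component: {3, 6}
Component: {4, 7}
Component: {0, 1, 2, 5, 8, 9}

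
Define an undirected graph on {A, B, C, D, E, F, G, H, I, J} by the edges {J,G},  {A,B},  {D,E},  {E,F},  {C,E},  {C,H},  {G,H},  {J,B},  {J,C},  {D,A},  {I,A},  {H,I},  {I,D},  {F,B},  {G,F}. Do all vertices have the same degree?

Yes

Degrees: A:3, B:3, C:3, D:3, E:3, F:3, G:3, H:3, I:3, J:3
All degrees equal 3; the graph is regular.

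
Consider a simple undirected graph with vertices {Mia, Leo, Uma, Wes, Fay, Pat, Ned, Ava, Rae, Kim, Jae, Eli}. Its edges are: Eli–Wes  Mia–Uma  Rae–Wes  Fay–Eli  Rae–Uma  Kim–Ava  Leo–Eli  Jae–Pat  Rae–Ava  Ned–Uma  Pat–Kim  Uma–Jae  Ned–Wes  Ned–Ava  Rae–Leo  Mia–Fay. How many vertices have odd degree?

4

Degrees: Mia:2, Leo:2, Uma:4, Wes:3, Fay:2, Pat:2, Ned:3, Ava:3, Rae:4, Kim:2, Jae:2, Eli:3
Odd-degree vertices: Wes, Ned, Ava, Eli.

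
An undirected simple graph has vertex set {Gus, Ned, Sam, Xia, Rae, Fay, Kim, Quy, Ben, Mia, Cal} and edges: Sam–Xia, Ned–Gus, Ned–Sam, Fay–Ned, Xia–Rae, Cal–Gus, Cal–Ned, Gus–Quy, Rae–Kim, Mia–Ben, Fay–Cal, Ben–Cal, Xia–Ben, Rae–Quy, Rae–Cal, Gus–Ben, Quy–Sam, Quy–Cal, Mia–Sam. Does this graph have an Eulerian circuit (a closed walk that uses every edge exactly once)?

Degrees: Gus:4, Ned:4, Sam:4, Xia:3, Rae:4, Fay:2, Kim:1, Quy:4, Ben:4, Mia:2, Cal:6
Xia, Kim have odd degree; an Eulerian circuit needs every degree to be even, so none exists.

No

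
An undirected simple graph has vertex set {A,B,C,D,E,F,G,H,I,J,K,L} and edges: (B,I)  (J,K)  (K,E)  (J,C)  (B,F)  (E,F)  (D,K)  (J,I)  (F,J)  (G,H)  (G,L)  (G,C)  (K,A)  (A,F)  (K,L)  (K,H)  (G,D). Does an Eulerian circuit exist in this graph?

Yes

Degrees: A:2, B:2, C:2, D:2, E:2, F:4, G:4, H:2, I:2, J:4, K:6, L:2
All degrees are even and the non-isolated vertices are connected — an Eulerian circuit exists.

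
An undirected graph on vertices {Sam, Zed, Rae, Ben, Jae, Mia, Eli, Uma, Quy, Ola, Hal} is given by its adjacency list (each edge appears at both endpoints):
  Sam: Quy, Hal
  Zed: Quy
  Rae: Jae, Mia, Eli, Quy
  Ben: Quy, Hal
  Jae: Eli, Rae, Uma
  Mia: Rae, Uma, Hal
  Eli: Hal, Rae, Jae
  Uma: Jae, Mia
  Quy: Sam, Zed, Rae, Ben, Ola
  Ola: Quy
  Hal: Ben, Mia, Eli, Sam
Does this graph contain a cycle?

Yes

|V| = 11, |E| = 15, number of components = 1.
One cycle is Rae-Jae-Uma-Mia-Rae.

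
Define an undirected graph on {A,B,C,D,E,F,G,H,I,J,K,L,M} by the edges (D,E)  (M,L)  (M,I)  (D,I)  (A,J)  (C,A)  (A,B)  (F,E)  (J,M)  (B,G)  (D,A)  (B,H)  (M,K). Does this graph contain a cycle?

Yes

|V| = 13, |E| = 13, number of components = 1.
One cycle is A-D-I-M-J-A.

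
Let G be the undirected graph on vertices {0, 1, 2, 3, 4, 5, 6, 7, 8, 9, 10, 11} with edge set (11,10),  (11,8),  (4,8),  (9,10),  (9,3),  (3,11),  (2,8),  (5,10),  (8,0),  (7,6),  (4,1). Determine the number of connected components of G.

2

Component: {6, 7}
Component: {0, 1, 2, 3, 4, 5, 8, 9, 10, 11}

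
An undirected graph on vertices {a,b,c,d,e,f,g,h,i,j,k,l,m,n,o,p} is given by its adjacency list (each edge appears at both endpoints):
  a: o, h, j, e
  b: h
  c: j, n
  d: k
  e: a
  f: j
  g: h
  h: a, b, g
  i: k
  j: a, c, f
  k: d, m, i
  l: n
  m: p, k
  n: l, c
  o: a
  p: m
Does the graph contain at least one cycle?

|V| = 16, |E| = 14, number of components = 2.
A forest on 16 vertices with 2 components has exactly 14 edges, which matches — so no cycle.

No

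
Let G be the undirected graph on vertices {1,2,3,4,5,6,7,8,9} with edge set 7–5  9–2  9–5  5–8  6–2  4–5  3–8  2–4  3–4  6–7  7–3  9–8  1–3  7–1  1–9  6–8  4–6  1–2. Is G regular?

Yes

Degrees: 1:4, 2:4, 3:4, 4:4, 5:4, 6:4, 7:4, 8:4, 9:4
Every vertex has degree 4, so the graph is 4-regular.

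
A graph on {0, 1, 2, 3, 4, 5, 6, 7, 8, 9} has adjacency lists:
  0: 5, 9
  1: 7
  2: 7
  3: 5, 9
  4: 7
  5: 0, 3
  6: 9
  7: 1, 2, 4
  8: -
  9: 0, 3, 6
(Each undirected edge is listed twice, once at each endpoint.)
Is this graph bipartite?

Yes

A valid 2-coloring puts {5, 7, 8, 9} on one side and {0, 1, 2, 3, 4, 6} on the other; every edge crosses between the two sides.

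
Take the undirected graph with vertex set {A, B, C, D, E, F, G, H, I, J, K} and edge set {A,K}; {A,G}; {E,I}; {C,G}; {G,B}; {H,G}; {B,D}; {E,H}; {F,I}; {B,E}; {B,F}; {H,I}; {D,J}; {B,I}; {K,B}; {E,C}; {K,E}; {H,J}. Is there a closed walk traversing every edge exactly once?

Degrees: A:2, B:6, C:2, D:2, E:5, F:2, G:4, H:4, I:4, J:2, K:3
E, K have odd degree; an Eulerian circuit needs every degree to be even, so none exists.

No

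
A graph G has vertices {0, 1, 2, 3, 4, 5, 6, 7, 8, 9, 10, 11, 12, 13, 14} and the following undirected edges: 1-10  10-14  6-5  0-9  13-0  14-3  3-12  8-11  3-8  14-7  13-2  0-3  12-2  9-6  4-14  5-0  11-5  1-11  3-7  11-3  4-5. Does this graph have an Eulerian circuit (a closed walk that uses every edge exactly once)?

Degrees: 0:4, 1:2, 2:2, 3:6, 4:2, 5:4, 6:2, 7:2, 8:2, 9:2, 10:2, 11:4, 12:2, 13:2, 14:4
Every vertex has even degree and the edges form a single connected piece, so an Eulerian circuit exists.

Yes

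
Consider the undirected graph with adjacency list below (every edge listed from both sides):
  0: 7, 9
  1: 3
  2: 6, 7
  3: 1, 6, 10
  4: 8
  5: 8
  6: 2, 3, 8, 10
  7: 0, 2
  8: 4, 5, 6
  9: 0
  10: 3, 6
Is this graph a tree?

The graph has 11 vertices and 11 edges.
Connected but with 11 > 10 edges, so it has a cycle and is not a tree.

No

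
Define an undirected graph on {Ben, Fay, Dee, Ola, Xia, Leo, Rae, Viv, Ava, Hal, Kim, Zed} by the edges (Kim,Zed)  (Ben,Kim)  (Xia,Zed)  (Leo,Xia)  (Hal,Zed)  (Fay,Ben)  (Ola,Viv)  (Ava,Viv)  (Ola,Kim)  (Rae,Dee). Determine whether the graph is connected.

No

Component: {Dee, Rae}
Component: {Ben, Fay, Ola, Xia, Leo, Viv, Ava, Hal, Kim, Zed}
There are 2 separate components, so the graph is not connected.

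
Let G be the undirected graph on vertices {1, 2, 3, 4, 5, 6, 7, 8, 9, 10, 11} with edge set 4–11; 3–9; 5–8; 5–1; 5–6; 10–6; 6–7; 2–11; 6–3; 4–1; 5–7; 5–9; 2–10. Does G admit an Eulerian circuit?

No

Degrees: 1:2, 2:2, 3:2, 4:2, 5:5, 6:4, 7:2, 8:1, 9:2, 10:2, 11:2
Vertices with odd degree: 5, 8. An Eulerian circuit requires all degrees even.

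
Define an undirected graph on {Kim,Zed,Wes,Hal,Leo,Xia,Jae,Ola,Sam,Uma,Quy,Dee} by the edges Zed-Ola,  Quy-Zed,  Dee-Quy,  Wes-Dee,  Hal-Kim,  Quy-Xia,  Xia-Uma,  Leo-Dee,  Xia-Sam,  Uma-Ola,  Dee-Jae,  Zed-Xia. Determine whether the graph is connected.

Component: {Kim, Hal}
Component: {Zed, Wes, Leo, Xia, Jae, Ola, Sam, Uma, Quy, Dee}
There are 2 separate components, so the graph is not connected.

No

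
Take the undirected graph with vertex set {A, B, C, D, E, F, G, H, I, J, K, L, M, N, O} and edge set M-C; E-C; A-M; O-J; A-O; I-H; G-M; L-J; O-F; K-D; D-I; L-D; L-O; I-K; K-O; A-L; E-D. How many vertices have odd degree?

8

Degrees: A:3, B:0, C:2, D:4, E:2, F:1, G:1, H:1, I:3, J:2, K:3, L:4, M:3, N:0, O:5
Odd-degree vertices: A, F, G, H, I, K, M, O.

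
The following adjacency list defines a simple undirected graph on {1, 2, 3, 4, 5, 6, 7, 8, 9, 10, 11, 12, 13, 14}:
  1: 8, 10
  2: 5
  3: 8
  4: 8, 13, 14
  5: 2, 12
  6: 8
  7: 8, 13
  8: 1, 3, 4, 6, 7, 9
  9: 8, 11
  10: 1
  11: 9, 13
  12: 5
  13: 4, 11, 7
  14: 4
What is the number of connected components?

2

Component: {2, 5, 12}
Component: {1, 3, 4, 6, 7, 8, 9, 10, 11, 13, 14}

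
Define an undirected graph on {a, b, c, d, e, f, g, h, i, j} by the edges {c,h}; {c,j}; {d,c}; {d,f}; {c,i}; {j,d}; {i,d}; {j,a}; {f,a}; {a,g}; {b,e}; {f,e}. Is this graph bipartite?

No

c-d-j-c is an odd cycle (length 3), and a bipartite graph can contain only even cycles.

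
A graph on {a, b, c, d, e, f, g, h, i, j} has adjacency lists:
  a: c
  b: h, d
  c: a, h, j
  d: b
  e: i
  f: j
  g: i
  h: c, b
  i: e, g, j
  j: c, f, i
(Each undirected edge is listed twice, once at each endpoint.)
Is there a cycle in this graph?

|V| = 10, |E| = 9, number of components = 1.
Since 9 = 10 - 1, the graph is a forest and contains no cycle.

No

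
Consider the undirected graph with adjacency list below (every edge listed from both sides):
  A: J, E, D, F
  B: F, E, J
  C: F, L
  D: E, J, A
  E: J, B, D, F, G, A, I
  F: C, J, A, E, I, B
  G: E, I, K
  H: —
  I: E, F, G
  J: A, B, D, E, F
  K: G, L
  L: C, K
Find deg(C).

Neighbors of C: F, L.

2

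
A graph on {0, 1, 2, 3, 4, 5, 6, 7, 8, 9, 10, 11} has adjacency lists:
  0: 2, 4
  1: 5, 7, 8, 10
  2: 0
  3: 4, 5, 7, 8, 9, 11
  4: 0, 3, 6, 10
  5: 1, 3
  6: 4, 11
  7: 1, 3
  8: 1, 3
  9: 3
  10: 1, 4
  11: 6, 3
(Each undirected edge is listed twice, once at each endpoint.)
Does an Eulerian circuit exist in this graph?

Degrees: 0:2, 1:4, 2:1, 3:6, 4:4, 5:2, 6:2, 7:2, 8:2, 9:1, 10:2, 11:2
Vertices with odd degree: 2, 9. An Eulerian circuit requires all degrees even.

No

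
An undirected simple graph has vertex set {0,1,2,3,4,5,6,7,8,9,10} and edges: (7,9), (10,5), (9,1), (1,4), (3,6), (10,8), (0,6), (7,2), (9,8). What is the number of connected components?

2

Component: {0, 3, 6}
Component: {1, 2, 4, 5, 7, 8, 9, 10}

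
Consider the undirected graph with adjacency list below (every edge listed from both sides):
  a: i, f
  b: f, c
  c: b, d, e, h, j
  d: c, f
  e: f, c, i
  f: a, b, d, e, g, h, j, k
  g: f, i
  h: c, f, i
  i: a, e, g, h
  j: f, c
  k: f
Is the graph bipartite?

Yes

Color {c, f, i} black and {a, b, d, e, g, h, j, k} white. No edge joins two same-colored vertices, so the graph is bipartite.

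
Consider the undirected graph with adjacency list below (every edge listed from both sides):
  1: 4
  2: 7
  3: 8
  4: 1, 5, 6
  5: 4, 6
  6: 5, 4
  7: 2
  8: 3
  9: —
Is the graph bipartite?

No

5-4-6-5 is an odd cycle (length 3), and a bipartite graph can contain only even cycles.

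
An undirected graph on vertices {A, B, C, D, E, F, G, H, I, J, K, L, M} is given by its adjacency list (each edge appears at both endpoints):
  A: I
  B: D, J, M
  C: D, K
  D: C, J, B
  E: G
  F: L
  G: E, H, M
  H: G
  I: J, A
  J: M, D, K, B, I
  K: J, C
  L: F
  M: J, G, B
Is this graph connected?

No

Component: {F, L}
Component: {A, B, C, D, E, G, H, I, J, K, M}
No edge joins these 2 groups, so the graph is disconnected.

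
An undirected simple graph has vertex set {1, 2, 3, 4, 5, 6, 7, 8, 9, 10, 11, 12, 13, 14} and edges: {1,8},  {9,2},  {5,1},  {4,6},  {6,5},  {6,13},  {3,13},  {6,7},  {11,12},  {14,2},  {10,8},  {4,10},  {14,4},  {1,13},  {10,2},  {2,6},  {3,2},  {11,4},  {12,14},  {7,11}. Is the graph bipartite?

Partition the vertices as {2, 4, 5, 7, 8, 12, 13} vs {1, 3, 6, 9, 10, 11, 14}. Each listed edge has one endpoint in each part, so the graph is bipartite.

Yes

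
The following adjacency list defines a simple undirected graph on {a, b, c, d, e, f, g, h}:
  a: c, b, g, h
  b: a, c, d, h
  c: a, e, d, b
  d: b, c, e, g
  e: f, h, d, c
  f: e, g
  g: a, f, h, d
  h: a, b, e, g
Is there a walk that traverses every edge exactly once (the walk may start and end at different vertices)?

Degrees: a:4, b:4, c:4, d:4, e:4, f:2, g:4, h:4
Odd-degree vertices: none (0 total).
The non-isolated vertices are connected and exactly 0 have odd degree, so an Eulerian trail exists.

Yes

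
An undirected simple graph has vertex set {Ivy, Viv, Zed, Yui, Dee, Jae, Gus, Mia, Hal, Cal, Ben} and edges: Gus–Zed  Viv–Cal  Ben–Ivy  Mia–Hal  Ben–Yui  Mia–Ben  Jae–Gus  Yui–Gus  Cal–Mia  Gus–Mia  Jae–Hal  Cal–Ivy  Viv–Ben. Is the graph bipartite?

Color {Dee, Gus, Hal, Cal, Ben} black and {Ivy, Viv, Zed, Yui, Jae, Mia} white. No edge joins two same-colored vertices, so the graph is bipartite.

Yes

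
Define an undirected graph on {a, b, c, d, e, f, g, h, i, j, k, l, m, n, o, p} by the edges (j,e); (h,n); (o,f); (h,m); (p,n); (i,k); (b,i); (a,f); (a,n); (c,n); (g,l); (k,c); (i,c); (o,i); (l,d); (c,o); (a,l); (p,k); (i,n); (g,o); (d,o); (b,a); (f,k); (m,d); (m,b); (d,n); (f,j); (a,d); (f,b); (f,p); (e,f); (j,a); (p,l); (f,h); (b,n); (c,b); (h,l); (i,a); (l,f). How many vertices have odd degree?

8

Degrees: a:7, b:6, c:5, d:5, e:2, f:9, g:2, h:4, i:6, j:3, k:4, l:6, m:3, n:7, o:5, p:4
Odd-degree vertices: a, c, d, f, j, m, n, o.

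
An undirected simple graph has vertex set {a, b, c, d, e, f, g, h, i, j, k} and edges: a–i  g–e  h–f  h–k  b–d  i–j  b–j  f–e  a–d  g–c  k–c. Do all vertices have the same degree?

Degrees: a:2, b:2, c:2, d:2, e:2, f:2, g:2, h:2, i:2, j:2, k:2
All degrees equal 2; the graph is regular.

Yes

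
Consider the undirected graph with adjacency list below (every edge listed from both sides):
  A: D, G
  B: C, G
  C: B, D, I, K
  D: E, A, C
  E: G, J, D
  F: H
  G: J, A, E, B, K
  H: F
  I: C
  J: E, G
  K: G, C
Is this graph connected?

Component: {F, H}
Component: {A, B, C, D, E, G, I, J, K}
There are 2 separate components, so the graph is not connected.

No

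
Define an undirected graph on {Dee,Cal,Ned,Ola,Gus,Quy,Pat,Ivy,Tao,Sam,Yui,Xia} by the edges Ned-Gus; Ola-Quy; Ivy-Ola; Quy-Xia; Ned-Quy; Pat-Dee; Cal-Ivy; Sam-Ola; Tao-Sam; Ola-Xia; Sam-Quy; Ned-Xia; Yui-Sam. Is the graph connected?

Component: {Dee, Pat}
Component: {Cal, Ned, Ola, Gus, Quy, Ivy, Tao, Sam, Yui, Xia}
No edge joins these 2 groups, so the graph is disconnected.

No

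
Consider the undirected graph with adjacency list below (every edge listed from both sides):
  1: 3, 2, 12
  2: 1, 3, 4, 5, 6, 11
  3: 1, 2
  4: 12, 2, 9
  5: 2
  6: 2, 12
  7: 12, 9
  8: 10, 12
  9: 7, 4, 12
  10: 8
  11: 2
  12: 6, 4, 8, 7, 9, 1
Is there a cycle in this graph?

|V| = 12, |E| = 16, number of components = 1.
One cycle is 1-12-4-2-3-1.

Yes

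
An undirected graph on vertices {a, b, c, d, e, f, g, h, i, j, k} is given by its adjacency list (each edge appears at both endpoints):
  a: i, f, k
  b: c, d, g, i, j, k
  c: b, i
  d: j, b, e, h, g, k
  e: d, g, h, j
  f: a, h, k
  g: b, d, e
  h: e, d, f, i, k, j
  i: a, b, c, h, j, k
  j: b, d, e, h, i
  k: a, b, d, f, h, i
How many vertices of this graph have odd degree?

Degrees: a:3, b:6, c:2, d:6, e:4, f:3, g:3, h:6, i:6, j:5, k:6
Odd-degree vertices: a, f, g, j.

4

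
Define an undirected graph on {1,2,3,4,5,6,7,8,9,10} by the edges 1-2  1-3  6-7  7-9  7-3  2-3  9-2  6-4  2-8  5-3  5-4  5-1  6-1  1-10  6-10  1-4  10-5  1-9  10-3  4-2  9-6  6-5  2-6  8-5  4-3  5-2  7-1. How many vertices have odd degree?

Degrees: 1:8, 2:7, 3:6, 4:5, 5:7, 6:7, 7:4, 8:2, 9:4, 10:4
Odd-degree vertices: 2, 4, 5, 6.

4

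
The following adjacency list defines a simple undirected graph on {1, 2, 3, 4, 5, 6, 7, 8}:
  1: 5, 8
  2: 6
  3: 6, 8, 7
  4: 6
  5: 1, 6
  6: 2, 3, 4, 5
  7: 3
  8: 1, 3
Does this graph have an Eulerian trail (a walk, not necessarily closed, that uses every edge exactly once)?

No

Degrees: 1:2, 2:1, 3:3, 4:1, 5:2, 6:4, 7:1, 8:2
Odd-degree vertices: 2, 3, 4, 7 (4 total).
An Eulerian trail requires 0 or 2 odd-degree vertices; here there are 4.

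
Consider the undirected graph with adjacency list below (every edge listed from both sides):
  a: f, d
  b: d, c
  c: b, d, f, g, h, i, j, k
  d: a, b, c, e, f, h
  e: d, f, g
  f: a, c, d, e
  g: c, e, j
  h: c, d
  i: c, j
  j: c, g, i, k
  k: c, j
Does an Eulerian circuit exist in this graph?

No

Degrees: a:2, b:2, c:8, d:6, e:3, f:4, g:3, h:2, i:2, j:4, k:2
Vertices with odd degree: e, g. An Eulerian circuit requires all degrees even.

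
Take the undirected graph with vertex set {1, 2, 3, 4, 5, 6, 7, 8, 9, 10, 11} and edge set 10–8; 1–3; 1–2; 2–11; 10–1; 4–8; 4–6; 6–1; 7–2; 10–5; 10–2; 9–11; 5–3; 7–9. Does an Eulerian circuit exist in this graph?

Degrees: 1:4, 2:4, 3:2, 4:2, 5:2, 6:2, 7:2, 8:2, 9:2, 10:4, 11:2
All degrees are even and the non-isolated vertices are connected — an Eulerian circuit exists.

Yes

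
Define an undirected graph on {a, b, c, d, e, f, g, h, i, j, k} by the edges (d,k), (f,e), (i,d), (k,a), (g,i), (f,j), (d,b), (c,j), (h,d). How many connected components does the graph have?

Component: {c, e, f, j}
Component: {a, b, d, g, h, i, k}

2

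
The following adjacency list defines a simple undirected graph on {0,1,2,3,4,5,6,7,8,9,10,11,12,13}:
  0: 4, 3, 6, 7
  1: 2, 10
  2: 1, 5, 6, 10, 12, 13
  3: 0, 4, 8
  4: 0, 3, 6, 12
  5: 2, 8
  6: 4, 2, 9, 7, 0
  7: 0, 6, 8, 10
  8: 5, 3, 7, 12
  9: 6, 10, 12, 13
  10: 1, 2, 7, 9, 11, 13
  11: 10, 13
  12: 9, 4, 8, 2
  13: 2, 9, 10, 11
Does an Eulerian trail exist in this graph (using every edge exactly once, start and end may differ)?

Yes

Degrees: 0:4, 1:2, 2:6, 3:3, 4:4, 5:2, 6:5, 7:4, 8:4, 9:4, 10:6, 11:2, 12:4, 13:4
Odd-degree vertices: 3, 6 (2 total).
With 2 odd-degree vertices and all edges in one connected piece, an Eulerian trail exists (from 3 to 6).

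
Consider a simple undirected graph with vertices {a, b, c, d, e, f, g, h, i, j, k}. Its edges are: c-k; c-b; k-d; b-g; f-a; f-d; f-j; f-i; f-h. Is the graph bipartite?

Yes

Partition the vertices as {b, e, f, k} vs {a, c, d, g, h, i, j}. Each listed edge has one endpoint in each part, so the graph is bipartite.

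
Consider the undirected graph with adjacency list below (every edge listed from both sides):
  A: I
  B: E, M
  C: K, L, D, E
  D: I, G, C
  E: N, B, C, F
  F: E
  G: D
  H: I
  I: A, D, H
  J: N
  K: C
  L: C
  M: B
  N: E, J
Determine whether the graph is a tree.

Yes

The graph has 14 vertices and 13 edges.
Connected and |E| = |V| - 1, which characterizes a tree.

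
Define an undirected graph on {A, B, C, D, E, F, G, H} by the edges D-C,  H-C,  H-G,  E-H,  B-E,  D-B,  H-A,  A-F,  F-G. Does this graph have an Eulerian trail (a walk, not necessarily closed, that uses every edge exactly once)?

Yes

Degrees: A:2, B:2, C:2, D:2, E:2, F:2, G:2, H:4
Odd-degree vertices: none (0 total).
With 0 odd-degree vertices and all edges in one connected piece, an Eulerian trail exists.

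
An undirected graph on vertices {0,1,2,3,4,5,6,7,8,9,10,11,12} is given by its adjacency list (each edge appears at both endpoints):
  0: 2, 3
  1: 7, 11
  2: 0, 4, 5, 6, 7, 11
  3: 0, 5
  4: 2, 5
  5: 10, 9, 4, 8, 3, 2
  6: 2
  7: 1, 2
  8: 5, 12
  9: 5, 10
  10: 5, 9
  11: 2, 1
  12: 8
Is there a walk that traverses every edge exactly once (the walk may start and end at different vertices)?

Degrees: 0:2, 1:2, 2:6, 3:2, 4:2, 5:6, 6:1, 7:2, 8:2, 9:2, 10:2, 11:2, 12:1
Odd-degree vertices: 6, 12 (2 total).
The non-isolated vertices are connected and exactly 2 have odd degree, so an Eulerian trail exists (from 6 to 12).

Yes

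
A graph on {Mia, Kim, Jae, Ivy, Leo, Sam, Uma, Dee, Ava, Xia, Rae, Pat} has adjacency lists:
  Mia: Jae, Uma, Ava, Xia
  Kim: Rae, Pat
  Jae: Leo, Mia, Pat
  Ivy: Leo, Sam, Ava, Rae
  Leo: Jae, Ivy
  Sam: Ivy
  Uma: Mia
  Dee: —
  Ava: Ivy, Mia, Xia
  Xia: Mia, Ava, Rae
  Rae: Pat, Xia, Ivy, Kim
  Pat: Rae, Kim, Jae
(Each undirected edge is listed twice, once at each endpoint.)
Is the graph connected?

No

Component: {Dee}
Component: {Mia, Kim, Jae, Ivy, Leo, Sam, Uma, Ava, Xia, Rae, Pat}
No edge joins these 2 groups, so the graph is disconnected.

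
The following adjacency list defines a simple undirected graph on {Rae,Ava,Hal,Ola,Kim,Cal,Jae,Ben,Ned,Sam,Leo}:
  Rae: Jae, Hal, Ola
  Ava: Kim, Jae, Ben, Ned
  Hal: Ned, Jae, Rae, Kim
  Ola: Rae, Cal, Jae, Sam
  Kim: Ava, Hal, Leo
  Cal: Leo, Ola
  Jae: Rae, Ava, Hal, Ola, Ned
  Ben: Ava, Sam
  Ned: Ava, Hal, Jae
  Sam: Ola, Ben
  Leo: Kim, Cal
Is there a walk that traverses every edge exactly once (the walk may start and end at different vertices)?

Degrees: Rae:3, Ava:4, Hal:4, Ola:4, Kim:3, Cal:2, Jae:5, Ben:2, Ned:3, Sam:2, Leo:2
Odd-degree vertices: Rae, Kim, Jae, Ned (4 total).
With 4 odd-degree vertices (more than two), no single trail can use every edge.

No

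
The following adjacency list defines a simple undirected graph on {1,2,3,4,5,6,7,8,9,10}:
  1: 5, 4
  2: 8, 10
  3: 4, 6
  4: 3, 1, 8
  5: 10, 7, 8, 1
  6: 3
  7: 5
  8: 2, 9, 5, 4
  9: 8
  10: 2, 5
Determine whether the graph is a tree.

|V| = 10, |E| = 11.
A tree on 10 vertices has exactly 9 edges; this graph has 11, so it contains a cycle and is not a tree.

No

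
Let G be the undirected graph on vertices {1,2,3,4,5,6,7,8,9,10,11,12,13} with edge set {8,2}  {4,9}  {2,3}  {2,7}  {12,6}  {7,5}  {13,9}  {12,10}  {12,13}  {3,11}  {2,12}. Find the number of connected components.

Component: {1}
Component: {2, 3, 4, 5, 6, 7, 8, 9, 10, 11, 12, 13}

2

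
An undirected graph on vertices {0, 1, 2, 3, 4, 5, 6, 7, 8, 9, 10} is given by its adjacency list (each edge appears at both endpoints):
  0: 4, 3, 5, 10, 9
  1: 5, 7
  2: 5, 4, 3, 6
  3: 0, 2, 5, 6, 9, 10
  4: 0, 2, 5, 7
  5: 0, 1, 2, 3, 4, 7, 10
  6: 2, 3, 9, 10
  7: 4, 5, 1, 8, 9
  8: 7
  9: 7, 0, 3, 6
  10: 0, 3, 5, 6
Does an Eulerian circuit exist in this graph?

Degrees: 0:5, 1:2, 2:4, 3:6, 4:4, 5:7, 6:4, 7:5, 8:1, 9:4, 10:4
0, 5, 7, 8 have odd degree; an Eulerian circuit needs every degree to be even, so none exists.

No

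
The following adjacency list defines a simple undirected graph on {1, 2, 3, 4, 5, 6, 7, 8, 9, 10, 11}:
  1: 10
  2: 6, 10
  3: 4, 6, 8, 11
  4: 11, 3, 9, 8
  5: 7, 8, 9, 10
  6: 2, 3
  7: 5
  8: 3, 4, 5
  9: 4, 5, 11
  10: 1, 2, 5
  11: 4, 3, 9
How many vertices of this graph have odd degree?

Degrees: 1:1, 2:2, 3:4, 4:4, 5:4, 6:2, 7:1, 8:3, 9:3, 10:3, 11:3
Odd-degree vertices: 1, 7, 8, 9, 10, 11.

6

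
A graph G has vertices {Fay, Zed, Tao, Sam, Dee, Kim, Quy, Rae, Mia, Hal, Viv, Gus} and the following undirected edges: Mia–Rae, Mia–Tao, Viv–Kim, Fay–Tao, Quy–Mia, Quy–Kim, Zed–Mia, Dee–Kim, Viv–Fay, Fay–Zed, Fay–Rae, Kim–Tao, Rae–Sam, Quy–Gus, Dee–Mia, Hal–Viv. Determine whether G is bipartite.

Yes

A valid 2-coloring puts {Zed, Tao, Dee, Quy, Rae, Viv} on one side and {Fay, Sam, Kim, Mia, Hal, Gus} on the other; every edge crosses between the two sides.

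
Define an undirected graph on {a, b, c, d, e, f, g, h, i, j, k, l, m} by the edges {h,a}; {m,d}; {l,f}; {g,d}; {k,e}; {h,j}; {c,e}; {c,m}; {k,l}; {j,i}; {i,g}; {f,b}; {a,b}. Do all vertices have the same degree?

Degrees: a:2, b:2, c:2, d:2, e:2, f:2, g:2, h:2, i:2, j:2, k:2, l:2, m:2
Every vertex has degree 2, so the graph is 2-regular.

Yes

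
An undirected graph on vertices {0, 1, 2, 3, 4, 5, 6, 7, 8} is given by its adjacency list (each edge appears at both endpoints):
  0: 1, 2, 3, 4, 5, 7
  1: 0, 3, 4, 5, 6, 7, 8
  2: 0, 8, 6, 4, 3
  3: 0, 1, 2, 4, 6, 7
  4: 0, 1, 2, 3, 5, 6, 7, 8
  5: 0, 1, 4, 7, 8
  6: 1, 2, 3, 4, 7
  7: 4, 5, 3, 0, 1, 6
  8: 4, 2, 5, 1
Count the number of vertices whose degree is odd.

4

Degrees: 0:6, 1:7, 2:5, 3:6, 4:8, 5:5, 6:5, 7:6, 8:4
Odd-degree vertices: 1, 2, 5, 6.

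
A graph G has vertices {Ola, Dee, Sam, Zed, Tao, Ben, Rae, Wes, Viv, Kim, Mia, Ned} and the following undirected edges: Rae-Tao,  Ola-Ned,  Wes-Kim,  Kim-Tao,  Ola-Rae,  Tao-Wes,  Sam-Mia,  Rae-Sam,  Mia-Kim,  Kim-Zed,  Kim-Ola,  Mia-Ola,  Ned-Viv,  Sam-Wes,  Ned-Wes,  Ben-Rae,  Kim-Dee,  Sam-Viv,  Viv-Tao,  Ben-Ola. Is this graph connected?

Starting from Ola and exploring outward reaches every vertex (Ola, Ned, Ben, Mia, Kim, Rae, Viv, Wes, Sam, Zed, Dee, Tao); the graph is connected.

Yes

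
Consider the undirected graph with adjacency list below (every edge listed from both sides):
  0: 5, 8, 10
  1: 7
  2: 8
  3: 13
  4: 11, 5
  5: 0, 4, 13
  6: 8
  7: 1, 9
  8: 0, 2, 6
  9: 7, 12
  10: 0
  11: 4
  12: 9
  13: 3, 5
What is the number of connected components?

Component: {1, 7, 9, 12}
Component: {0, 2, 3, 4, 5, 6, 8, 10, 11, 13}

2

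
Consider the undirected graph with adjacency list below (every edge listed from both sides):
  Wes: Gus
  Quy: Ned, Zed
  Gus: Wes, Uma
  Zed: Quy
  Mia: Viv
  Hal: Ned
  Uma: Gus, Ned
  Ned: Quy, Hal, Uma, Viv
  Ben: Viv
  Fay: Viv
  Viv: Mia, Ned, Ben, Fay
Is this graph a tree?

Yes

The graph has 11 vertices and 10 edges.
It is connected with exactly 10 edges, hence acyclic — it is a tree.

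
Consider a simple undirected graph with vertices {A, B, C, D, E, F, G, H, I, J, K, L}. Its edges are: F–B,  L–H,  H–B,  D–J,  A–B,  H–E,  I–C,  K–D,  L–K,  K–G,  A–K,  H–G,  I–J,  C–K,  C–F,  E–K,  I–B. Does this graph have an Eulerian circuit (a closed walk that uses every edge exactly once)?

No

Degrees: A:2, B:4, C:3, D:2, E:2, F:2, G:2, H:4, I:3, J:2, K:6, L:2
C, I have odd degree; an Eulerian circuit needs every degree to be even, so none exists.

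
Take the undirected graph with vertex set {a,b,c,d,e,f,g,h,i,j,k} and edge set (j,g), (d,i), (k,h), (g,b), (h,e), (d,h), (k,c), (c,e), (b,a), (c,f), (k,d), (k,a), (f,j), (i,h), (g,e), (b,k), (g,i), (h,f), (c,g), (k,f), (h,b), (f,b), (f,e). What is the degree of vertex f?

Neighbors of f: b, c, e, h, j, k.

6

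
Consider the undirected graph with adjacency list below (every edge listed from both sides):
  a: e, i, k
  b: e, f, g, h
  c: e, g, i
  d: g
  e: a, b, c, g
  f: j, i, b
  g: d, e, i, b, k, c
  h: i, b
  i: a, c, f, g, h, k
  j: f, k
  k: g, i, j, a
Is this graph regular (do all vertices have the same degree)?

Degrees: a:3, b:4, c:3, d:1, e:4, f:3, g:6, h:2, i:6, j:2, k:4
Vertex d has degree 1 while g has degree 6, so the graph is not regular.

No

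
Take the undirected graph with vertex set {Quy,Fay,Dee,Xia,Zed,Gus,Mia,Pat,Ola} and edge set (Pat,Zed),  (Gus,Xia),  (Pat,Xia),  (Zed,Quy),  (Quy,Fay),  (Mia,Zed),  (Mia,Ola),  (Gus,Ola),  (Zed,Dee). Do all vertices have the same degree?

Degrees: Quy:2, Fay:1, Dee:1, Xia:2, Zed:4, Gus:2, Mia:2, Pat:2, Ola:2
Degrees are not all equal (e.g. deg(Fay)=1 but deg(Zed)=4); not regular.

No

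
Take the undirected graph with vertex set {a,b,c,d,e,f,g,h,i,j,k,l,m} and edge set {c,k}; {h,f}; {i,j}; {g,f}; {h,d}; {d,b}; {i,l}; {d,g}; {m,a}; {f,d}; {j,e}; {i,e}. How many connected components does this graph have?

Component: {a, m}
Component: {c, k}
Component: {e, i, j, l}
Component: {b, d, f, g, h}

4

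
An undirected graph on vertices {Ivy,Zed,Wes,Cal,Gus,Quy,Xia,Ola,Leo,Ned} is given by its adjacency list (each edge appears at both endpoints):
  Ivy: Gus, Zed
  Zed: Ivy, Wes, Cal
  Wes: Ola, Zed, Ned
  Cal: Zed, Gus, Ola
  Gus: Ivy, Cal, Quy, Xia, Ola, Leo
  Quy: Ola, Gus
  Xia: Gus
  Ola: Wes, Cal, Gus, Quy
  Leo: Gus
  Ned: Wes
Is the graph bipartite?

Ola-Quy-Gus-Ola is an odd cycle (length 3), and a bipartite graph can contain only even cycles.

No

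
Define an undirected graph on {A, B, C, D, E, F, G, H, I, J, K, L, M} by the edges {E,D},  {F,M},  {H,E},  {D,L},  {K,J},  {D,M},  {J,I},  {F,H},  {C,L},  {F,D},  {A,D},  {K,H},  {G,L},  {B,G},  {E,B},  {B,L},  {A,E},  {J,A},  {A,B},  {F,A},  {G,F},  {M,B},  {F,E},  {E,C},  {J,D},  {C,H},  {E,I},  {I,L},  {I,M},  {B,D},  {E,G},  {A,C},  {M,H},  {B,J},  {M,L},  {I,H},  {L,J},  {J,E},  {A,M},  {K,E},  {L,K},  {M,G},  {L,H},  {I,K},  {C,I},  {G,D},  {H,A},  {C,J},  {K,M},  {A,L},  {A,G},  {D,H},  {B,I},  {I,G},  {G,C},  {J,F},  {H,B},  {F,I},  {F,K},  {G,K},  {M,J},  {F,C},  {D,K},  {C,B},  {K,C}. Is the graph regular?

Degrees: A:10, B:10, C:10, D:10, E:10, F:10, G:10, H:10, I:10, J:10, K:10, L:10, M:10
Every vertex has degree 10, so the graph is 10-regular.

Yes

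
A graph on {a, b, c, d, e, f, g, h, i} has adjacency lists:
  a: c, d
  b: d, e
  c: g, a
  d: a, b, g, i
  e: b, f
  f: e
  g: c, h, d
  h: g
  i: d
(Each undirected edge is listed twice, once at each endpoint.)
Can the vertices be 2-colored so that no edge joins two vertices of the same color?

Partition the vertices as {c, d, e, h} vs {a, b, f, g, i}. Each listed edge has one endpoint in each part, so the graph is bipartite.

Yes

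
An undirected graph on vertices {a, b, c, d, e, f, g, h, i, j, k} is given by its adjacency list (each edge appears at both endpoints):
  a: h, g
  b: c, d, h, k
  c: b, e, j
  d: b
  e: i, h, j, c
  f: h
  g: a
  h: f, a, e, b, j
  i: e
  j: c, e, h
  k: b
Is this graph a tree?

The graph has 11 vertices and 13 edges.
A tree on 11 vertices has exactly 10 edges; this graph has 13, so it contains a cycle and is not a tree.

No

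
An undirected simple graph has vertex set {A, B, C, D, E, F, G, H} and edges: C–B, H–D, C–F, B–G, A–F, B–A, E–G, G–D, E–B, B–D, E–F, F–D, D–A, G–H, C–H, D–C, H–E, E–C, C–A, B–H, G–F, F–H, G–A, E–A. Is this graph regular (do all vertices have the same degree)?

Degrees: A:6, B:6, C:6, D:6, E:6, F:6, G:6, H:6
Every vertex has degree 6, so the graph is 6-regular.

Yes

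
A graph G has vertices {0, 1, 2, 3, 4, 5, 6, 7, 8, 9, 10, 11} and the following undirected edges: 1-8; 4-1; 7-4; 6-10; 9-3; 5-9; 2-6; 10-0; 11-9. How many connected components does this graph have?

3

Component: {0, 2, 6, 10}
Component: {1, 4, 7, 8}
Component: {3, 5, 9, 11}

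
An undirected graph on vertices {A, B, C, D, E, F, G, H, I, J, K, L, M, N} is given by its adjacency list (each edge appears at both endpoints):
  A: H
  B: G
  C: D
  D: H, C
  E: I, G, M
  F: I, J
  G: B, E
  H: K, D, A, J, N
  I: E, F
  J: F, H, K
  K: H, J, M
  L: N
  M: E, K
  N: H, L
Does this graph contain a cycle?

The graph has 14 vertices, 15 edges, and 1 connected component.
One cycle is H-J-F-I-E-M-K-H.

Yes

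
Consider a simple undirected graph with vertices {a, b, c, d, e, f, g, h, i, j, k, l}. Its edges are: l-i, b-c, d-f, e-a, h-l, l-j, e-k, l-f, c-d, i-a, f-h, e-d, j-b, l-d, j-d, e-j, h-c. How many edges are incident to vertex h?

3

Neighbors of h: c, f, l.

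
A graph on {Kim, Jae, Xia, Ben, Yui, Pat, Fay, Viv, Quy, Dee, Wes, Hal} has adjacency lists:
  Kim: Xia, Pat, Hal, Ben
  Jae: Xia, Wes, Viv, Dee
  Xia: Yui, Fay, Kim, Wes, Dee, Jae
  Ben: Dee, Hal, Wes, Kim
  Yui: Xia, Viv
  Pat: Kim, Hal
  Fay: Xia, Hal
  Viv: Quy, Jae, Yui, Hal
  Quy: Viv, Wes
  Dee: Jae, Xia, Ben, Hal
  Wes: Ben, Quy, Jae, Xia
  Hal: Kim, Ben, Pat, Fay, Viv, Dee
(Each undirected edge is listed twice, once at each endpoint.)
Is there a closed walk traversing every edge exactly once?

Degrees: Kim:4, Jae:4, Xia:6, Ben:4, Yui:2, Pat:2, Fay:2, Viv:4, Quy:2, Dee:4, Wes:4, Hal:6
All degrees are even and the non-isolated vertices are connected — an Eulerian circuit exists.

Yes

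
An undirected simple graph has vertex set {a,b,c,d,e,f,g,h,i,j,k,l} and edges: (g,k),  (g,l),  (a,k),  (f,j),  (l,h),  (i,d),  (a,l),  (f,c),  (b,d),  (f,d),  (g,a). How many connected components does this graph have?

3

Component: {e}
Component: {a, g, h, k, l}
Component: {b, c, d, f, i, j}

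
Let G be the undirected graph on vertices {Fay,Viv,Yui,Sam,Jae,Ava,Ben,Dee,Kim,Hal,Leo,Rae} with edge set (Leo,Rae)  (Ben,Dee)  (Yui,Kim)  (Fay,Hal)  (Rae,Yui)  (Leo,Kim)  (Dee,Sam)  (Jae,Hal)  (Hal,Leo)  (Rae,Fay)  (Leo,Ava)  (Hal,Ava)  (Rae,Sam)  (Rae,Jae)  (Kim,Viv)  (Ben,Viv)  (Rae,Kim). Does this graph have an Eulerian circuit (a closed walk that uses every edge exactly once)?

Yes

Degrees: Fay:2, Viv:2, Yui:2, Sam:2, Jae:2, Ava:2, Ben:2, Dee:2, Kim:4, Hal:4, Leo:4, Rae:6
All degrees are even and the non-isolated vertices are connected — an Eulerian circuit exists.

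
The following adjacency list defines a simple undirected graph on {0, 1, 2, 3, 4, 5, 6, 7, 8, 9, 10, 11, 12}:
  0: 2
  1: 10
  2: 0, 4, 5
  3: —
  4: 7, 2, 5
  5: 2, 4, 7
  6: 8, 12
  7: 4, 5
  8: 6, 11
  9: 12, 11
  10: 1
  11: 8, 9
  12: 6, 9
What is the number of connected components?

Component: {3}
Component: {1, 10}
Component: {0, 2, 4, 5, 7}
Component: {6, 8, 9, 11, 12}

4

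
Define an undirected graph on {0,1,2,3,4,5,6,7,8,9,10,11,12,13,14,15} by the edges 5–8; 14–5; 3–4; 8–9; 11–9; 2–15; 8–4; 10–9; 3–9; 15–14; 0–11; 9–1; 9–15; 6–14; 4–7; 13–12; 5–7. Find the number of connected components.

2

Component: {12, 13}
Component: {0, 1, 2, 3, 4, 5, 6, 7, 8, 9, 10, 11, 14, 15}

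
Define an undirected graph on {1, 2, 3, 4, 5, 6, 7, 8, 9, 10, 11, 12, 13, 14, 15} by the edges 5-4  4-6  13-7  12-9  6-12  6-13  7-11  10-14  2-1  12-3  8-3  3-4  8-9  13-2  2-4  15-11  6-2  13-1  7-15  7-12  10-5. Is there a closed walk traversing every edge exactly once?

No

Degrees: 1:2, 2:4, 3:3, 4:4, 5:2, 6:4, 7:4, 8:2, 9:2, 10:2, 11:2, 12:4, 13:4, 14:1, 15:2
3, 14 have odd degree; an Eulerian circuit needs every degree to be even, so none exists.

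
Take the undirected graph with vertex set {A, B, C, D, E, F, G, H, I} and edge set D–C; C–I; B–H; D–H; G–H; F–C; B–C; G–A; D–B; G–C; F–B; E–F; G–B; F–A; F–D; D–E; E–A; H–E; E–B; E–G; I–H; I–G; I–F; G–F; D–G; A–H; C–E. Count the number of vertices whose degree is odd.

Degrees: A:4, B:6, C:6, D:6, E:7, F:7, G:8, H:6, I:4
Odd-degree vertices: E, F.

2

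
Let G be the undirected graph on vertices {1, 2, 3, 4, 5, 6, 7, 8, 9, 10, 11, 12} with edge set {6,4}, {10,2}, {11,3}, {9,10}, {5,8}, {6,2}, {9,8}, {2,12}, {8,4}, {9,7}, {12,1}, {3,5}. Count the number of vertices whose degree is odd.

Degrees: 1:1, 2:3, 3:2, 4:2, 5:2, 6:2, 7:1, 8:3, 9:3, 10:2, 11:1, 12:2
Odd-degree vertices: 1, 2, 7, 8, 9, 11.

6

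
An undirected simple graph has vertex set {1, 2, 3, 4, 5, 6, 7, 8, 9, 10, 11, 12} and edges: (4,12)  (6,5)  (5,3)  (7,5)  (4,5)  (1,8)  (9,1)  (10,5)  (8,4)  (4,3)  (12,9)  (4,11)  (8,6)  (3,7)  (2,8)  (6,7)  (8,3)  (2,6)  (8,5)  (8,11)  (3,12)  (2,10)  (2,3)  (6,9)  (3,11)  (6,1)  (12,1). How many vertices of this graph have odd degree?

6

Degrees: 1:4, 2:4, 3:7, 4:5, 5:6, 6:6, 7:3, 8:7, 9:3, 10:2, 11:3, 12:4
Odd-degree vertices: 3, 4, 7, 8, 9, 11.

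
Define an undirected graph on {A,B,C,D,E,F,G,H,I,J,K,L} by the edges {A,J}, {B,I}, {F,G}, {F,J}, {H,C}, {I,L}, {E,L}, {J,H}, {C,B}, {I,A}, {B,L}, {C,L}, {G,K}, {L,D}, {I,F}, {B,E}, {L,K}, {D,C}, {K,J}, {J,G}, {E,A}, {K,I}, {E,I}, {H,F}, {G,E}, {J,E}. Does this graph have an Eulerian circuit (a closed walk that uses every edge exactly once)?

No

Degrees: A:3, B:4, C:4, D:2, E:6, F:4, G:4, H:3, I:6, J:6, K:4, L:6
A, H have odd degree; an Eulerian circuit needs every degree to be even, so none exists.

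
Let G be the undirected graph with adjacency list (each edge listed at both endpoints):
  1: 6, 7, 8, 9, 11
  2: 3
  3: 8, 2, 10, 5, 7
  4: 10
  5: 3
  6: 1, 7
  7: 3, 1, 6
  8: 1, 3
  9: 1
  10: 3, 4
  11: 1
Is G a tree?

No

|V| = 11, |E| = 12.
Connected but with 12 > 10 edges, so it has a cycle and is not a tree.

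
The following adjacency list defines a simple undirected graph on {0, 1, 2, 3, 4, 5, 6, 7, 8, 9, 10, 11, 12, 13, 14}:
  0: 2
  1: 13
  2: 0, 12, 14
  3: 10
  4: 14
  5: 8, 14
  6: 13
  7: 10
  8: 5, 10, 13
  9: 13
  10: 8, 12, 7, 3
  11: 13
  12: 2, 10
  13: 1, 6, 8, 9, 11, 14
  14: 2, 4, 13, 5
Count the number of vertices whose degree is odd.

Degrees: 0:1, 1:1, 2:3, 3:1, 4:1, 5:2, 6:1, 7:1, 8:3, 9:1, 10:4, 11:1, 12:2, 13:6, 14:4
Odd-degree vertices: 0, 1, 2, 3, 4, 6, 7, 8, 9, 11.

10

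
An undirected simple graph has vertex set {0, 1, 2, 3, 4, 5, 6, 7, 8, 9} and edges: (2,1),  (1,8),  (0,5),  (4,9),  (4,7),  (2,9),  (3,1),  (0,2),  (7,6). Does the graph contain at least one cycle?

No

|V| = 10, |E| = 9, number of components = 1.
Since 9 = 10 - 1, the graph is a forest and contains no cycle.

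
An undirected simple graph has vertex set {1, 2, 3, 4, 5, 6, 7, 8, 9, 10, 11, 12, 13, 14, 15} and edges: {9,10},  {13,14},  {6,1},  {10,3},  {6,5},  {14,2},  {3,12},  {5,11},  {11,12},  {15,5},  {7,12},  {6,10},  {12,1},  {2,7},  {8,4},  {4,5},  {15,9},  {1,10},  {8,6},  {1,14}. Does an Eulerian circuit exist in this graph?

Degrees: 1:4, 2:2, 3:2, 4:2, 5:4, 6:4, 7:2, 8:2, 9:2, 10:4, 11:2, 12:4, 13:1, 14:3, 15:2
Vertices with odd degree: 13, 14. An Eulerian circuit requires all degrees even.

No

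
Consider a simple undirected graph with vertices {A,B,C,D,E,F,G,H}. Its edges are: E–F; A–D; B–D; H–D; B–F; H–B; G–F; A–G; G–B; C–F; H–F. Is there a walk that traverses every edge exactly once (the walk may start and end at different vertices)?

No

Degrees: A:2, B:4, C:1, D:3, E:1, F:5, G:3, H:3
Odd-degree vertices: C, D, E, F, G, H (6 total).
An Eulerian trail requires 0 or 2 odd-degree vertices; here there are 6.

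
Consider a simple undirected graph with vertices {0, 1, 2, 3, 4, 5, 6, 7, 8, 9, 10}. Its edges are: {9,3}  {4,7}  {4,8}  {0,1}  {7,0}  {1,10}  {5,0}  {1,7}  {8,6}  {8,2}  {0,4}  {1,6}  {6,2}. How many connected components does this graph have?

2

Component: {3, 9}
Component: {0, 1, 2, 4, 5, 6, 7, 8, 10}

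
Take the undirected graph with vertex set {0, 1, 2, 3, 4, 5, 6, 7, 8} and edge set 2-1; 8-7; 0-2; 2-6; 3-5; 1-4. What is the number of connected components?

3

Component: {3, 5}
Component: {7, 8}
Component: {0, 1, 2, 4, 6}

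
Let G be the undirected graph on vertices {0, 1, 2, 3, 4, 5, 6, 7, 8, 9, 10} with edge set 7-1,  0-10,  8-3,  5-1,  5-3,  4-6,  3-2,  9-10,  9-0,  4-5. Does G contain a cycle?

|V| = 11, |E| = 10, number of components = 2.
One cycle is 0-10-9-0.

Yes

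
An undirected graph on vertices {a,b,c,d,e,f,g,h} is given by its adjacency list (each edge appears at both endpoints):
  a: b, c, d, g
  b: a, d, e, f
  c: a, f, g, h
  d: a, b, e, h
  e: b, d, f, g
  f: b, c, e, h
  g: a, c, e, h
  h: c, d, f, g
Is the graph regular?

Yes

Degrees: a:4, b:4, c:4, d:4, e:4, f:4, g:4, h:4
All degrees equal 4; the graph is regular.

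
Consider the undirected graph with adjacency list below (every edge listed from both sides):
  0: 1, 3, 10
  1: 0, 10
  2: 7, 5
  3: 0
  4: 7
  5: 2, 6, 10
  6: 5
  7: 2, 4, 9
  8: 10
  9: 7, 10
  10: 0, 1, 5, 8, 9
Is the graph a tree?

No

|V| = 11, |E| = 12.
Connected but with 12 > 10 edges, so it has a cycle and is not a tree.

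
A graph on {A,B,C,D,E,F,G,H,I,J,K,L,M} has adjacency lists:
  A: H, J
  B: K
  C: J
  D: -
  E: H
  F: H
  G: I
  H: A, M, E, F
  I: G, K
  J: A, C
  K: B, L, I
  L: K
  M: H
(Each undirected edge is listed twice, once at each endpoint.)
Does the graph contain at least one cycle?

No

The graph has 13 vertices, 10 edges, and 3 connected components.
A forest on 13 vertices with 3 components has exactly 10 edges, which matches — so no cycle.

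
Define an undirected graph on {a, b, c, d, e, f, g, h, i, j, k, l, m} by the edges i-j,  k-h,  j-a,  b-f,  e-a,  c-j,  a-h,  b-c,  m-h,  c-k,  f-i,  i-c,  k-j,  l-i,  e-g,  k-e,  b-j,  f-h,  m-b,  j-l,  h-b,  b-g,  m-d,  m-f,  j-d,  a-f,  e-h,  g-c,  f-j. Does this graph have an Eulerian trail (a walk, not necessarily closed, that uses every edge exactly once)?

Degrees: a:4, b:6, c:5, d:2, e:4, f:6, g:3, h:6, i:4, j:8, k:4, l:2, m:4
Odd-degree vertices: c, g (2 total).
With 2 odd-degree vertices and all edges in one connected piece, an Eulerian trail exists (from c to g).

Yes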